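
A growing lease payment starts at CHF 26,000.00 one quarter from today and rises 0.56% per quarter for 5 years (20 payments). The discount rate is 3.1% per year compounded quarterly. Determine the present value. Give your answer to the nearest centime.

Periodic rate r = 0.031/4 per quarter; n is counted in quarters.
Growing ordinary annuity: PV = PMT₁ × [1 − ((1+g)/(1+r))^n] / (r − g) = 26,000 × [1 − ((1+0.0056)/(1+r))^20] / (r − 0.0056) = CHF 505,675.39.

CHF 505,675.39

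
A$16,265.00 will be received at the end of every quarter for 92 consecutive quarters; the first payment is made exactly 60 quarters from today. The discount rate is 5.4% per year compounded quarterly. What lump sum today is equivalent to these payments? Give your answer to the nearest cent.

A$387,108.75

Ordinary annuity of 92 payments, first payment at period 60.
Periodic rate r = 0.054/4 per quarter; n is counted in quarters.
The ordinary-annuity PV formula values the stream one period before the first payment (period 59); discount that back 59 periods:
PV₀ = 16,265 × [1 − (1+r)^−92] / r × (1+r)^−59 = A$387,108.75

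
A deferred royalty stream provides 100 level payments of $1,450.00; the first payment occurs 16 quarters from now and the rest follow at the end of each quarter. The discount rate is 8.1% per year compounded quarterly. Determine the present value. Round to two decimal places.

Ordinary annuity of 100 payments, first payment at period 16.
Periodic rate r = 0.081/4 per quarter; n is counted in quarters.
The ordinary-annuity PV formula values the stream one period before the first payment (period 15); discount that back 15 periods:
PV₀ = 1,450 × [1 − (1+r)^−100] / r × (1+r)^−15 = $45,868.55

$45,868.55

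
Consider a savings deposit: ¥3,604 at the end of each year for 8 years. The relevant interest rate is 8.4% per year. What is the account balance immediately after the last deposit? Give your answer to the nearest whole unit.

¥38,893

This is an ordinary annuity: 8 deposits of ¥3,604 at the end of each year.
Periodic rate r = 0.084 per year.
FV = PMT × [((1+r)^n − 1)/r] = 3,604 × [(1+r)^8 − 1] / r = ¥38,893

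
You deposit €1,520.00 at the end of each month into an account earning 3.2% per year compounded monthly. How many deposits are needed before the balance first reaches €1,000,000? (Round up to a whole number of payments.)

Periodic rate r = 0.032/12 per month; n is counted in months.
Ordinary annuity FV: 1,000,000 = 1,520 × [((1+r)^n − 1)/r].
(1+r)^n = 1 + 1,000,000 × r / 1,520, so n = ln(1 + 1,000,000·r/1,520) / ln(1+r) = 380.45.
Round up to a whole number of payments: n = 381.

381 payments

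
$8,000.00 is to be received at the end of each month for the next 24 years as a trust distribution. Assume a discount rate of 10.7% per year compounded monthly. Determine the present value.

$827,603.82

This is an ordinary annuity: 288 payments of $8,000.00 at the end of each month.
Periodic rate r = 0.107/12 per month; n is counted in months.
PV = PMT × [(1 − (1+r)^−n)/r] = 8,000 × [1 − (1+r)^−288] / r = $827,603.82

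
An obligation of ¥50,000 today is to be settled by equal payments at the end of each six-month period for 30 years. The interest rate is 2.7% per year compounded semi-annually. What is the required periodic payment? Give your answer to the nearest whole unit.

¥1,221

Level ordinary annuity; solve PV = PMT × [(1 − (1+r)^−n)/r] for PMT.
Periodic rate r = 0.027/2 per half-year; n is counted in half-years.
With n = 60: PMT = 50,000 / ([(1 − (1+r)^−n)/r]) = ¥1,221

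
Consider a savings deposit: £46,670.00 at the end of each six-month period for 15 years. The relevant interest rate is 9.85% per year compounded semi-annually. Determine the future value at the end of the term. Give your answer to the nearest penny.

£3,061,061.29

This is an ordinary annuity: 30 deposits of £46,670.00 at the end of each six-month period.
Periodic rate r = 0.0985/2 per half-year; n is counted in half-years.
FV = PMT × [((1+r)^n − 1)/r] = 46,670 × [(1+r)^30 − 1] / r = £3,061,061.29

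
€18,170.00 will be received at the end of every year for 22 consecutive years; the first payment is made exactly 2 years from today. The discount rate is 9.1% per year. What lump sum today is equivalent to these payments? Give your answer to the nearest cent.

Ordinary annuity of 22 payments, first payment at period 2.
Periodic rate r = 0.091 per year.
The ordinary-annuity PV formula values the stream one period before the first payment (period 1); discount that back 1 periods:
PV₀ = 18,170 × [1 − (1+r)^−22] / r × (1+r)^−1 = €156,079.19

€156,079.19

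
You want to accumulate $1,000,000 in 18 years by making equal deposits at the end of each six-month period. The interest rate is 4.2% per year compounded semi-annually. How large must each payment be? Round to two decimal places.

$18,865.68

Level ordinary annuity; solve FV = PMT × [((1+r)^n − 1)/r] for PMT.
Periodic rate r = 0.042/2 per half-year; n is counted in half-years.
With n = 36: PMT = 1,000,000 / ([((1+r)^n − 1)/r]) = $18,865.68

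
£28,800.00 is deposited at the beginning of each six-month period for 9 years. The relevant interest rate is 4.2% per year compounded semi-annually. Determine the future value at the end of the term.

£635,230.12

This is an annuity due: 18 deposits of £28,800.00 at the beginning of each six-month period.
Periodic rate r = 0.042/2 per half-year; n is counted in half-years.
FV = PMT × [((1+r)^n − 1)/r] × (1+r) = 28,800 × [(1+r)^18 − 1] / r × (1+r) = £635,230.12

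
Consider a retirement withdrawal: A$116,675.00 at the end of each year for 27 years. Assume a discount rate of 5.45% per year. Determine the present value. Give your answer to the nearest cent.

This is an ordinary annuity: 27 payments of A$116,675.00 at the end of each year.
Periodic rate r = 0.0545 per year.
PV = PMT × [(1 − (1+r)^−n)/r] = 116,675 × [1 − (1+r)^−27] / r = A$1,629,940.23

A$1,629,940.23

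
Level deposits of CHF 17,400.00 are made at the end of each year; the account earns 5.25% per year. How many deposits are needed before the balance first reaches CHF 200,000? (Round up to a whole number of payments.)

Periodic rate r = 0.0525 per year.
Ordinary annuity FV: 200,000 = 17,400 × [((1+r)^n − 1)/r].
(1+r)^n = 1 + 200,000 × r / 17,400, so n = ln(1 + 200,000·r/17,400) / ln(1+r) = 9.23.
Round up to a whole number of payments: n = 10.

10 payments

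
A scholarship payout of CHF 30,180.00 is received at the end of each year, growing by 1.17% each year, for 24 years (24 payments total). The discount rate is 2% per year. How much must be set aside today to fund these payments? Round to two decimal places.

CHF 647,467.31

Periodic rate r = 0.02 per year.
Growing ordinary annuity: PV = PMT₁ × [1 − ((1+g)/(1+r))^n] / (r − g) = 30,180 × [1 − ((1+0.0117)/(1+r))^24] / (r − 0.0117) = CHF 647,467.31.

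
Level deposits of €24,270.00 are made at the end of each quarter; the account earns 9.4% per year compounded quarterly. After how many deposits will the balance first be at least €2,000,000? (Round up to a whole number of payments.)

Periodic rate r = 0.094/4 per quarter; n is counted in quarters.
Ordinary annuity FV: 2,000,000 = 24,270 × [((1+r)^n − 1)/r].
(1+r)^n = 1 + 2,000,000 × r / 24,270, so n = ln(1 + 2,000,000·r/24,270) / ln(1+r) = 46.38.
Round up to a whole number of payments: n = 47.

47 payments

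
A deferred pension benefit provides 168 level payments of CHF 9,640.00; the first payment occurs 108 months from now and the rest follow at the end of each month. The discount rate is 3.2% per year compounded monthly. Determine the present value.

CHF 980,658.57

Ordinary annuity of 168 payments, first payment at period 108.
Periodic rate r = 0.032/12 per month; n is counted in months.
The ordinary-annuity PV formula values the stream one period before the first payment (period 107); discount that back 107 periods:
PV₀ = 9,640 × [1 − (1+r)^−168] / r × (1+r)^−107 = CHF 980,658.57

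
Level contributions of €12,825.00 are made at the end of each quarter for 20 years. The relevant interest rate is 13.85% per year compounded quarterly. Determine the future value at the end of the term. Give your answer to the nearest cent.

This is an ordinary annuity: 80 deposits of €12,825.00 at the end of each quarter.
Periodic rate r = 0.1385/4 per quarter; n is counted in quarters.
FV = PMT × [((1+r)^n − 1)/r] = 12,825 × [(1+r)^80 − 1] / r = €5,269,939.83

€5,269,939.83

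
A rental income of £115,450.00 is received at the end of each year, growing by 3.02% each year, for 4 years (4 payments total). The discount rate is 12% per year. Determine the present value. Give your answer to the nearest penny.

£365,329.93

Periodic rate r = 0.12 per year.
Growing ordinary annuity: PV = PMT₁ × [1 − ((1+g)/(1+r))^n] / (r − g) = 115,450 × [1 − ((1+0.0302)/(1+r))^4] / (r − 0.0302) = £365,329.93.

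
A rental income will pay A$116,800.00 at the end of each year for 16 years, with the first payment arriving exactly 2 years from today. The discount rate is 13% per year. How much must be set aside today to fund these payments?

Ordinary annuity of 16 payments, first payment at period 2.
Periodic rate r = 0.13 per year.
The ordinary-annuity PV formula values the stream one period before the first payment (period 1); discount that back 1 periods:
PV₀ = 116,800 × [1 − (1+r)^−16] / r × (1+r)^−1 = A$682,595.23

A$682,595.23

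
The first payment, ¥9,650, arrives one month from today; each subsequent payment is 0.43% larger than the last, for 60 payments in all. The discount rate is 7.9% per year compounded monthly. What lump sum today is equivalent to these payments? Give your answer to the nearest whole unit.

¥538,356

Periodic rate r = 0.079/12 per month; n is counted in months.
Growing ordinary annuity: PV = PMT₁ × [1 − ((1+g)/(1+r))^n] / (r − g) = 9,650 × [1 − ((1+0.0043)/(1+r))^60] / (r − 0.0043) = ¥538,356.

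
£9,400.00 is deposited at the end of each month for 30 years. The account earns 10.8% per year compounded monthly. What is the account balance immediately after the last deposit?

£25,240,386.58

This is an ordinary annuity: 360 deposits of £9,400.00 at the end of each month.
Periodic rate r = 0.108/12 per month; n is counted in months.
FV = PMT × [((1+r)^n − 1)/r] = 9,400 × [(1+r)^360 − 1] / r = £25,240,386.58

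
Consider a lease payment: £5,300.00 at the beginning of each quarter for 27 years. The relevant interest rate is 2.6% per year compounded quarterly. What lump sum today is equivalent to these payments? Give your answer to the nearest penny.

This is an annuity due: 108 payments of £5,300.00 at the beginning of each quarter.
Periodic rate r = 0.026/4 per quarter; n is counted in quarters.
PV = PMT × [(1 − (1+r)^−n)/r] × (1+r) = 5,300 × [1 − (1+r)^−108] / r × (1+r) = £413,033.97

£413,033.97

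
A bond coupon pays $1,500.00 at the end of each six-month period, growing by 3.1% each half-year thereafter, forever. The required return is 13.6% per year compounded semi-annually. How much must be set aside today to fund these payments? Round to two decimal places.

Periodic rate r = 0.136/2 per half-year.
Growing perpetuity (Gordon): PV = PMT₁ / (r − g) = 1,500 / (r − 0.031) = $40,540.54.

$40,540.54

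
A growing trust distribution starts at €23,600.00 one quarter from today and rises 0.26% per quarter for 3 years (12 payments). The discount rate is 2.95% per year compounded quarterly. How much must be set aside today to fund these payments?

Periodic rate r = 0.0295/4 per quarter; n is counted in quarters.
Growing ordinary annuity: PV = PMT₁ × [1 − ((1+g)/(1+r))^n] / (r − g) = 23,600 × [1 − ((1+0.0026)/(1+r))^12] / (r − 0.0026) = €273,912.23.

€273,912.23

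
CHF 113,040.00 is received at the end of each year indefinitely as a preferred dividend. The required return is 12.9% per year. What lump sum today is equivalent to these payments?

CHF 876,279.07

Periodic rate r = 0.129 per year.
Level perpetuity: PV = PMT / r = 113,040 / (0.129) = CHF 876,279.07.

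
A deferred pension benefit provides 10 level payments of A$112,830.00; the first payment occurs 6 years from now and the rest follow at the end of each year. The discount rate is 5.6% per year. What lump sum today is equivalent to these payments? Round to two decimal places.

Ordinary annuity of 10 payments, first payment at period 6.
Periodic rate r = 0.056 per year.
The ordinary-annuity PV formula values the stream one period before the first payment (period 5); discount that back 5 periods:
PV₀ = 112,830 × [1 − (1+r)^−10] / r × (1+r)^−5 = A$644,553.56

A$644,553.56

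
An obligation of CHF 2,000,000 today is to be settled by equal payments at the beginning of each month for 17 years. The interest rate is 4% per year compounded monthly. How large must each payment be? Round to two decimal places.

CHF 13,482.93

Level annuity due; solve PV = PMT × [(1 − (1+r)^−n)/r] × (1+r) for PMT.
Periodic rate r = 0.04/12 per month; n is counted in months.
With n = 204: PMT = 2,000,000 / ([(1 − (1+r)^−n)/r] × (1+r)) = CHF 13,482.93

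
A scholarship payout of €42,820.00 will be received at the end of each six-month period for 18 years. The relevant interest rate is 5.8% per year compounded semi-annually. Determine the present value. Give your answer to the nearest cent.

This is an ordinary annuity: 36 payments of €42,820.00 at the end of each six-month period.
Periodic rate r = 0.058/2 per half-year; n is counted in half-years.
PV = PMT × [(1 − (1+r)^−n)/r] = 42,820 × [1 − (1+r)^−36] / r = €948,963.40

€948,963.40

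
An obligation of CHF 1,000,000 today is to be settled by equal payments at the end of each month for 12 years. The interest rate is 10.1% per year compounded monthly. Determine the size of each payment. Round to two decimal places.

CHF 12,008.62

Level ordinary annuity; solve PV = PMT × [(1 − (1+r)^−n)/r] for PMT.
Periodic rate r = 0.101/12 per month; n is counted in months.
With n = 144: PMT = 1,000,000 / ([(1 − (1+r)^−n)/r]) = CHF 12,008.62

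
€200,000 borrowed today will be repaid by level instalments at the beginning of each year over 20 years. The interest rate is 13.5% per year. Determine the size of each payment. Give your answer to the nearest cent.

€25,841.61

Level annuity due; solve PV = PMT × [(1 − (1+r)^−n)/r] × (1+r) for PMT.
Periodic rate r = 0.135 per year.
With n = 20: PMT = 200,000 / ([(1 − (1+r)^−n)/r] × (1+r)) = €25,841.61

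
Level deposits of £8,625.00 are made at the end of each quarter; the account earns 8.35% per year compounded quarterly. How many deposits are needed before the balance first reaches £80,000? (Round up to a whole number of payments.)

Periodic rate r = 0.0835/4 per quarter; n is counted in quarters.
Ordinary annuity FV: 80,000 = 8,625 × [((1+r)^n − 1)/r].
(1+r)^n = 1 + 80,000 × r / 8,625, so n = ln(1 + 80,000·r/8,625) / ln(1+r) = 8.57.
Round up to a whole number of payments: n = 9.

9 payments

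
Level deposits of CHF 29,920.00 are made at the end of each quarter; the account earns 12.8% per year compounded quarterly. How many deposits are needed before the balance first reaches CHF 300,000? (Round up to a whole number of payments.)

Periodic rate r = 0.128/4 per quarter; n is counted in quarters.
Ordinary annuity FV: 300,000 = 29,920 × [((1+r)^n − 1)/r].
(1+r)^n = 1 + 300,000 × r / 29,920, so n = ln(1 + 300,000·r/29,920) / ln(1+r) = 8.83.
Round up to a whole number of payments: n = 9.

9 payments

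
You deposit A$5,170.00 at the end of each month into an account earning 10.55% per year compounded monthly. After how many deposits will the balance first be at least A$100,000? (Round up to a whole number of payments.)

18 payments

Periodic rate r = 0.1055/12 per month; n is counted in months.
Ordinary annuity FV: 100,000 = 5,170 × [((1+r)^n − 1)/r].
(1+r)^n = 1 + 100,000 × r / 5,170, so n = ln(1 + 100,000·r/5,170) / ln(1+r) = 17.94.
Round up to a whole number of payments: n = 18.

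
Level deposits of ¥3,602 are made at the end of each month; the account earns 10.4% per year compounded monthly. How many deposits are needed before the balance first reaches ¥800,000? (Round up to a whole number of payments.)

Periodic rate r = 0.104/12 per month; n is counted in months.
Ordinary annuity FV: 800,000 = 3,602 × [((1+r)^n − 1)/r].
(1+r)^n = 1 + 800,000 × r / 3,602, so n = ln(1 + 800,000·r/3,602) / ln(1+r) = 124.37.
Round up to a whole number of payments: n = 125.

125 payments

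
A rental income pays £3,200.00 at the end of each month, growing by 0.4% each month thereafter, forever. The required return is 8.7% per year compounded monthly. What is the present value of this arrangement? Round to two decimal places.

Periodic rate r = 0.087/12 per month.
Growing perpetuity (Gordon): PV = PMT₁ / (r − g) = 3,200 / (r − 0.004) = £984,615.38.

£984,615.38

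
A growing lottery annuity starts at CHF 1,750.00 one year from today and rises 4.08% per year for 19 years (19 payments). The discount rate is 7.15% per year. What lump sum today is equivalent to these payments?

Periodic rate r = 0.0715 per year.
Growing ordinary annuity: PV = PMT₁ × [1 − ((1+g)/(1+r))^n] / (r − g) = 1,750 × [1 − ((1+0.0408)/(1+r))^19] / (r − 0.0408) = CHF 24,191.71.

CHF 24,191.71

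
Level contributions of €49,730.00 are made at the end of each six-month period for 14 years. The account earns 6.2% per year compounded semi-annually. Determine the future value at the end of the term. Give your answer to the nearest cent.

€2,167,178.63

This is an ordinary annuity: 28 deposits of €49,730.00 at the end of each six-month period.
Periodic rate r = 0.062/2 per half-year; n is counted in half-years.
FV = PMT × [((1+r)^n − 1)/r] = 49,730 × [(1+r)^28 − 1] / r = €2,167,178.63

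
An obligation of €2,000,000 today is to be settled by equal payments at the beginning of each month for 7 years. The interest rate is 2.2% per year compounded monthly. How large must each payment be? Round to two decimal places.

Level annuity due; solve PV = PMT × [(1 − (1+r)^−n)/r] × (1+r) for PMT.
Periodic rate r = 0.022/12 per month; n is counted in months.
With n = 84: PMT = 2,000,000 / ([(1 − (1+r)^−n)/r] × (1+r)) = €25,664.62

€25,664.62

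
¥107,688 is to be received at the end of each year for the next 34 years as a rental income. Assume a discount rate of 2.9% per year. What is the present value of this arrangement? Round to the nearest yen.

This is an ordinary annuity: 34 payments of ¥107,688 at the end of each year.
Periodic rate r = 0.029 per year.
PV = PMT × [(1 − (1+r)^−n)/r] = 107,688 × [1 − (1+r)^−34] / r = ¥2,308,476

¥2,308,476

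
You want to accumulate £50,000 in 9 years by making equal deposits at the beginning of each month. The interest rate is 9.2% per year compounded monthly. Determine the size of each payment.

Level annuity due; solve FV = PMT × [((1+r)^n − 1)/r] × (1+r) for PMT.
Periodic rate r = 0.092/12 per month; n is counted in months.
With n = 108: PMT = 50,000 / ([((1+r)^n − 1)/r] × (1+r)) = £296.85

£296.85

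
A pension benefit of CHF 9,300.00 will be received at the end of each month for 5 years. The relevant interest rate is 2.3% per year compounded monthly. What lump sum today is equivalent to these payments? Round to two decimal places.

This is an ordinary annuity: 60 payments of CHF 9,300.00 at the end of each month.
Periodic rate r = 0.023/12 per month; n is counted in months.
PV = PMT × [(1 − (1+r)^−n)/r] = 9,300 × [1 − (1+r)^−60] / r = CHF 526,634.29

CHF 526,634.29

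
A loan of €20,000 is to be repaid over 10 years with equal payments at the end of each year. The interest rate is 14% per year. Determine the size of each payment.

€3,834.27

Level ordinary annuity; solve PV = PMT × [(1 − (1+r)^−n)/r] for PMT.
Periodic rate r = 0.14 per year.
With n = 10: PMT = 20,000 / ([(1 − (1+r)^−n)/r]) = €3,834.27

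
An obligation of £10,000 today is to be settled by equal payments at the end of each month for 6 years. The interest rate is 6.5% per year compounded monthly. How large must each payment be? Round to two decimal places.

£168.10

Level ordinary annuity; solve PV = PMT × [(1 − (1+r)^−n)/r] for PMT.
Periodic rate r = 0.065/12 per month; n is counted in months.
With n = 72: PMT = 10,000 / ([(1 − (1+r)^−n)/r]) = £168.10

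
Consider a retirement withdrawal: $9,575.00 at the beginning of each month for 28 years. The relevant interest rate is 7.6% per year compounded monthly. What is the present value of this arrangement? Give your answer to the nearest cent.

$1,339,034.29

This is an annuity due: 336 payments of $9,575.00 at the beginning of each month.
Periodic rate r = 0.076/12 per month; n is counted in months.
PV = PMT × [(1 − (1+r)^−n)/r] × (1+r) = 9,575 × [1 − (1+r)^−336] / r × (1+r) = $1,339,034.29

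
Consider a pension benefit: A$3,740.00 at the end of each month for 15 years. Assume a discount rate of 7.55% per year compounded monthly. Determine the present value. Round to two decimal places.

This is an ordinary annuity: 180 payments of A$3,740.00 at the end of each month.
Periodic rate r = 0.0755/12 per month; n is counted in months.
PV = PMT × [(1 − (1+r)^−n)/r] = 3,740 × [1 − (1+r)^−180] / r = A$402,212.83

A$402,212.83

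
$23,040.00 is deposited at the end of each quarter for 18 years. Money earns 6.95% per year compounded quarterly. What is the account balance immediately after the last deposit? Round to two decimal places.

This is an ordinary annuity: 72 deposits of $23,040.00 at the end of each quarter.
Periodic rate r = 0.0695/4 per quarter; n is counted in quarters.
FV = PMT × [((1+r)^n − 1)/r] = 23,040 × [(1+r)^72 − 1] / r = $3,257,423.62

$3,257,423.62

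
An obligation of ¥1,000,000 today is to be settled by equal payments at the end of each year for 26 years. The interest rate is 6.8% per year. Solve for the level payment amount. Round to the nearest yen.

Level ordinary annuity; solve PV = PMT × [(1 − (1+r)^−n)/r] for PMT.
Periodic rate r = 0.068 per year.
With n = 26: PMT = 1,000,000 / ([(1 − (1+r)^−n)/r]) = ¥83,006

¥83,006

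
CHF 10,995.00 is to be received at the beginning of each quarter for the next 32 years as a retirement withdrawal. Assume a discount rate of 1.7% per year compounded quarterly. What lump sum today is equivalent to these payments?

CHF 1,088,347.16

This is an annuity due: 128 payments of CHF 10,995.00 at the beginning of each quarter.
Periodic rate r = 0.017/4 per quarter; n is counted in quarters.
PV = PMT × [(1 − (1+r)^−n)/r] × (1+r) = 10,995 × [1 − (1+r)^−128] / r × (1+r) = CHF 1,088,347.16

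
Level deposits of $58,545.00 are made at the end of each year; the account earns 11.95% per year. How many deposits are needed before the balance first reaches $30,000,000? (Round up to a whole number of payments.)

Periodic rate r = 0.1195 per year.
Ordinary annuity FV: 30,000,000 = 58,545 × [((1+r)^n − 1)/r].
(1+r)^n = 1 + 30,000,000 × r / 58,545, so n = ln(1 + 30,000,000·r/58,545) / ln(1+r) = 36.59.
Round up to a whole number of payments: n = 37.

37 payments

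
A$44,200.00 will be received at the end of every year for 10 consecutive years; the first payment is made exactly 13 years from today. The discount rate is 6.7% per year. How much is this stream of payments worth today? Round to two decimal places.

Ordinary annuity of 10 payments, first payment at period 13.
Periodic rate r = 0.067 per year.
The ordinary-annuity PV formula values the stream one period before the first payment (period 12); discount that back 12 periods:
PV₀ = 44,200 × [1 − (1+r)^−10] / r × (1+r)^−12 = A$144,561.52

A$144,561.52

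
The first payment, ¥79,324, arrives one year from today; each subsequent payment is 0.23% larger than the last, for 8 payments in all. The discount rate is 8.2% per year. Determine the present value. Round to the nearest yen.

¥455,635

Periodic rate r = 0.082 per year.
Growing ordinary annuity: PV = PMT₁ × [1 − ((1+g)/(1+r))^n] / (r − g) = 79,324 × [1 − ((1+0.0023)/(1+r))^8] / (r − 0.0023) = ¥455,635.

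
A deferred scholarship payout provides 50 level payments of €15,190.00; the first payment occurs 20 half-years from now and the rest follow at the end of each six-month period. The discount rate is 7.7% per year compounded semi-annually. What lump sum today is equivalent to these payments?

€163,364.22

Ordinary annuity of 50 payments, first payment at period 20.
Periodic rate r = 0.077/2 per half-year; n is counted in half-years.
The ordinary-annuity PV formula values the stream one period before the first payment (period 19); discount that back 19 periods:
PV₀ = 15,190 × [1 − (1+r)^−50] / r × (1+r)^−19 = €163,364.22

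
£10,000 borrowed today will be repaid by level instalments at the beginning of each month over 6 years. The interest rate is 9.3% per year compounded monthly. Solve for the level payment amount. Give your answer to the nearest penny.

£180.35

Level annuity due; solve PV = PMT × [(1 − (1+r)^−n)/r] × (1+r) for PMT.
Periodic rate r = 0.093/12 per month; n is counted in months.
With n = 72: PMT = 10,000 / ([(1 − (1+r)^−n)/r] × (1+r)) = £180.35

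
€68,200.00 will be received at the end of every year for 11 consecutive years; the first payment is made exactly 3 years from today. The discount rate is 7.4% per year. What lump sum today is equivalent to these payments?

Ordinary annuity of 11 payments, first payment at period 3.
Periodic rate r = 0.074 per year.
The ordinary-annuity PV formula values the stream one period before the first payment (period 2); discount that back 2 periods:
PV₀ = 68,200 × [1 − (1+r)^−11] / r × (1+r)^−2 = €434,663.33

€434,663.33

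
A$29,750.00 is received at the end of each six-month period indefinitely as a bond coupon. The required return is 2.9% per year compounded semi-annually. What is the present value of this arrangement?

A$2,051,724.14

Periodic rate r = 0.029/2 per half-year.
Level perpetuity: PV = PMT / r = 29,750 / (0.029/2) = A$2,051,724.14.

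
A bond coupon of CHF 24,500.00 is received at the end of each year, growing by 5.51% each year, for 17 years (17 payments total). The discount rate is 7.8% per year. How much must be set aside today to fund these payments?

CHF 327,186.38

Periodic rate r = 0.078 per year.
Growing ordinary annuity: PV = PMT₁ × [1 − ((1+g)/(1+r))^n] / (r − g) = 24,500 × [1 − ((1+0.0551)/(1+r))^17] / (r − 0.0551) = CHF 327,186.38.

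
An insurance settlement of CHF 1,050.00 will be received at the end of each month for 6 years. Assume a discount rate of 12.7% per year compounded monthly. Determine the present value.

This is an ordinary annuity: 72 payments of CHF 1,050.00 at the end of each month.
Periodic rate r = 0.127/12 per month; n is counted in months.
PV = PMT × [(1 − (1+r)^−n)/r] = 1,050 × [1 − (1+r)^−72] / r = CHF 52,721.12

CHF 52,721.12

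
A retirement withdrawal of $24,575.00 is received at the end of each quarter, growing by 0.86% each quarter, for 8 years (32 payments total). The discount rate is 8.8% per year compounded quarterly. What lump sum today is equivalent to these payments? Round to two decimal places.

Periodic rate r = 0.088/4 per quarter; n is counted in quarters.
Growing ordinary annuity: PV = PMT₁ × [1 − ((1+g)/(1+r))^n] / (r − g) = 24,575 × [1 − ((1+0.0086)/(1+r))^32] / (r − 0.0086) = $631,782.40.

$631,782.40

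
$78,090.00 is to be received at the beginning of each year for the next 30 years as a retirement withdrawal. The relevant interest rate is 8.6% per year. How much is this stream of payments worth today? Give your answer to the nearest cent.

This is an annuity due: 30 payments of $78,090.00 at the beginning of each year.
Periodic rate r = 0.086 per year.
PV = PMT × [(1 − (1+r)^−n)/r] × (1+r) = 78,090 × [1 − (1+r)^−30] / r × (1+r) = $903,122.06

$903,122.06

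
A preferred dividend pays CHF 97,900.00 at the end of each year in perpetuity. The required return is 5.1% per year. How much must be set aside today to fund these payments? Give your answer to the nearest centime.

Periodic rate r = 0.051 per year.
Level perpetuity: PV = PMT / r = 97,900 / (0.051) = CHF 1,919,607.84.

CHF 1,919,607.84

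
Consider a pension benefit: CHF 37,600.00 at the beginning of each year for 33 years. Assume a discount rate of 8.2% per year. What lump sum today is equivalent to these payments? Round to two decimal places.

This is an annuity due: 33 payments of CHF 37,600.00 at the beginning of each year.
Periodic rate r = 0.082 per year.
PV = PMT × [(1 − (1+r)^−n)/r] × (1+r) = 37,600 × [1 − (1+r)^−33] / r × (1+r) = CHF 459,315.07

CHF 459,315.07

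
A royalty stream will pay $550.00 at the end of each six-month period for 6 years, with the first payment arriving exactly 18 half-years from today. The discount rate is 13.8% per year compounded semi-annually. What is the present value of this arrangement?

$1,412.63

Ordinary annuity of 12 payments, first payment at period 18.
Periodic rate r = 0.138/2 per half-year; n is counted in half-years.
The ordinary-annuity PV formula values the stream one period before the first payment (period 17); discount that back 17 periods:
PV₀ = 550 × [1 − (1+r)^−12] / r × (1+r)^−17 = $1,412.63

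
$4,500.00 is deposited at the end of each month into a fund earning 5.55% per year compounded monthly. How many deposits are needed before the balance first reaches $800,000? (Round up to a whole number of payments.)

131 payments

Periodic rate r = 0.0555/12 per month; n is counted in months.
Ordinary annuity FV: 800,000 = 4,500 × [((1+r)^n − 1)/r].
(1+r)^n = 1 + 800,000 × r / 4,500, so n = ln(1 + 800,000·r/4,500) / ln(1+r) = 130.04.
Round up to a whole number of payments: n = 131.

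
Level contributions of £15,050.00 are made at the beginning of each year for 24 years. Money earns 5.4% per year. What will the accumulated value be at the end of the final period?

£744,152.27

This is an annuity due: 24 deposits of £15,050.00 at the beginning of each year.
Periodic rate r = 0.054 per year.
FV = PMT × [((1+r)^n − 1)/r] × (1+r) = 15,050 × [(1+r)^24 − 1] / r × (1+r) = £744,152.27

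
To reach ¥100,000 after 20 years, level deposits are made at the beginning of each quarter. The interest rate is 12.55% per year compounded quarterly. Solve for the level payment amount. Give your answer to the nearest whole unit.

¥281

Level annuity due; solve FV = PMT × [((1+r)^n − 1)/r] × (1+r) for PMT.
Periodic rate r = 0.1255/4 per quarter; n is counted in quarters.
With n = 80: PMT = 100,000 / ([((1+r)^n − 1)/r] × (1+r)) = ¥281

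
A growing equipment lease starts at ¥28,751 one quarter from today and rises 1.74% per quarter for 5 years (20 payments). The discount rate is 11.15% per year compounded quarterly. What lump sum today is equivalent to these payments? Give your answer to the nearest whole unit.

¥508,439

Periodic rate r = 0.1115/4 per quarter; n is counted in quarters.
Growing ordinary annuity: PV = PMT₁ × [1 − ((1+g)/(1+r))^n] / (r − g) = 28,751 × [1 − ((1+0.0174)/(1+r))^20] / (r − 0.0174) = ¥508,439.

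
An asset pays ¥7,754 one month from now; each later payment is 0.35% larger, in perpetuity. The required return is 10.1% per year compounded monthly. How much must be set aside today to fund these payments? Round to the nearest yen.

¥1,577,085

Periodic rate r = 0.101/12 per month.
Growing perpetuity (Gordon): PV = PMT₁ / (r − g) = 7,754 / (r − 0.0035) = ¥1,577,085.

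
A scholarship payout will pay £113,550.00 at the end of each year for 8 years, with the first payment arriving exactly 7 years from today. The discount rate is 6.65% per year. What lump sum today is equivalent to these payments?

Ordinary annuity of 8 payments, first payment at period 7.
Periodic rate r = 0.0665 per year.
The ordinary-annuity PV formula values the stream one period before the first payment (period 6); discount that back 6 periods:
PV₀ = 113,550 × [1 − (1+r)^−8] / r × (1+r)^−6 = £467,092.63

£467,092.63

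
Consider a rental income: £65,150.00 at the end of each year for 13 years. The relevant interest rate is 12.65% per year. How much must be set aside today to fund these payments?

This is an ordinary annuity: 13 payments of £65,150.00 at the end of each year.
Periodic rate r = 0.1265 per year.
PV = PMT × [(1 − (1+r)^−n)/r] = 65,150 × [1 − (1+r)^−13] / r = £405,543.91

£405,543.91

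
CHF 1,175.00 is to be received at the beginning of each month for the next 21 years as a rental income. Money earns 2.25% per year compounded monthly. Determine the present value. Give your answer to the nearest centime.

CHF 236,245.77

This is an annuity due: 252 payments of CHF 1,175.00 at the beginning of each month.
Periodic rate r = 0.0225/12 per month; n is counted in months.
PV = PMT × [(1 − (1+r)^−n)/r] × (1+r) = 1,175 × [1 − (1+r)^−252] / r × (1+r) = CHF 236,245.77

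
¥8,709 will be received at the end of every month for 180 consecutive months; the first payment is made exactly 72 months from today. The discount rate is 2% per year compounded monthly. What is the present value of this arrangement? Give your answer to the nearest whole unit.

¥1,202,445

Ordinary annuity of 180 payments, first payment at period 72.
Periodic rate r = 0.02/12 per month; n is counted in months.
The ordinary-annuity PV formula values the stream one period before the first payment (period 71); discount that back 71 periods:
PV₀ = 8,709 × [1 − (1+r)^−180] / r × (1+r)^−71 = ¥1,202,445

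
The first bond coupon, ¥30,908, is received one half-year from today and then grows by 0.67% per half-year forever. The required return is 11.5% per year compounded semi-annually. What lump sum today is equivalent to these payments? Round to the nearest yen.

¥608,425

Periodic rate r = 0.115/2 per half-year.
Growing perpetuity (Gordon): PV = PMT₁ / (r − g) = 30,908 / (r − 0.0067) = ¥608,425.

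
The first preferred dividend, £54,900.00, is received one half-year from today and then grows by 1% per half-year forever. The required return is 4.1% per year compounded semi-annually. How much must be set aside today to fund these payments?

Periodic rate r = 0.041/2 per half-year.
Growing perpetuity (Gordon): PV = PMT₁ / (r − g) = 54,900 / (r − 0.01) = £5,228,571.43.

£5,228,571.43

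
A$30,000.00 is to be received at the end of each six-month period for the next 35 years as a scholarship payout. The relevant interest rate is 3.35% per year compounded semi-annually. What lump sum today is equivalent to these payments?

This is an ordinary annuity: 70 payments of A$30,000.00 at the end of each six-month period.
Periodic rate r = 0.0335/2 per half-year; n is counted in half-years.
PV = PMT × [(1 − (1+r)^−n)/r] = 30,000 × [1 − (1+r)^−70] / r = A$1,231,140.52

A$1,231,140.52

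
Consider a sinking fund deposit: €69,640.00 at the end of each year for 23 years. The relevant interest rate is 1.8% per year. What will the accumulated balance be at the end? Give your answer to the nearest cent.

€1,962,676.52

This is an ordinary annuity: 23 deposits of €69,640.00 at the end of each year.
Periodic rate r = 0.018 per year.
FV = PMT × [((1+r)^n − 1)/r] = 69,640 × [(1+r)^23 − 1] / r = €1,962,676.52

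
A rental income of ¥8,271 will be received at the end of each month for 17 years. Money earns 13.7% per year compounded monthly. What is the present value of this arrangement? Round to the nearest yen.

This is an ordinary annuity: 204 payments of ¥8,271 at the end of each month.
Periodic rate r = 0.137/12 per month; n is counted in months.
PV = PMT × [(1 − (1+r)^−n)/r] = 8,271 × [1 − (1+r)^−204] / r = ¥652,972

¥652,972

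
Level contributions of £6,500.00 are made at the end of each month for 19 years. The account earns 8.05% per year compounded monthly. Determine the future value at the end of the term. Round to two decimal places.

£3,480,789.70

This is an ordinary annuity: 228 deposits of £6,500.00 at the end of each month.
Periodic rate r = 0.0805/12 per month; n is counted in months.
FV = PMT × [((1+r)^n − 1)/r] = 6,500 × [(1+r)^228 − 1] / r = £3,480,789.70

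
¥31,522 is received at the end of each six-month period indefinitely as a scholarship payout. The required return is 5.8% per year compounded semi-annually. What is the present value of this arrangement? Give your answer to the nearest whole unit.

Periodic rate r = 0.058/2 per half-year.
Level perpetuity: PV = PMT / r = 31,522 / (0.058/2) = ¥1,086,966.

¥1,086,966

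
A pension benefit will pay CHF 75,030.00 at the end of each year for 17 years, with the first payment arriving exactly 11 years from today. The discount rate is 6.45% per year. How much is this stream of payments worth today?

CHF 407,463.11

Ordinary annuity of 17 payments, first payment at period 11.
Periodic rate r = 0.0645 per year.
The ordinary-annuity PV formula values the stream one period before the first payment (period 10); discount that back 10 periods:
PV₀ = 75,030 × [1 − (1+r)^−17] / r × (1+r)^−10 = CHF 407,463.11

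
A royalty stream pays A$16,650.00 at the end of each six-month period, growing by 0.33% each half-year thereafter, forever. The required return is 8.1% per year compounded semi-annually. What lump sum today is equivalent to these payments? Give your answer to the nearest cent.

A$447,580.65

Periodic rate r = 0.081/2 per half-year.
Growing perpetuity (Gordon): PV = PMT₁ / (r − g) = 16,650 / (r − 0.0033) = A$447,580.65.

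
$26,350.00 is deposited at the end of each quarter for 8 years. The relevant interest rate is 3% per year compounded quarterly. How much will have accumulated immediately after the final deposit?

$948,990.77

This is an ordinary annuity: 32 deposits of $26,350.00 at the end of each quarter.
Periodic rate r = 0.03/4 per quarter; n is counted in quarters.
FV = PMT × [((1+r)^n − 1)/r] = 26,350 × [(1+r)^32 − 1] / r = $948,990.77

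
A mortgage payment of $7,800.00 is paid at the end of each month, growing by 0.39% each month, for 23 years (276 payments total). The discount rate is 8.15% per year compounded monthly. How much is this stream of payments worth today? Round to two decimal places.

$1,477,914.84

Periodic rate r = 0.0815/12 per month; n is counted in months.
Growing ordinary annuity: PV = PMT₁ × [1 − ((1+g)/(1+r))^n] / (r − g) = 7,800 × [1 − ((1+0.0039)/(1+r))^276] / (r − 0.0039) = $1,477,914.84.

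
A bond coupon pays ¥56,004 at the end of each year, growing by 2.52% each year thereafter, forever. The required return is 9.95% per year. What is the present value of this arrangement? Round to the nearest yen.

Periodic rate r = 0.0995 per year.
Growing perpetuity (Gordon): PV = PMT₁ / (r − g) = 56,004 / (r − 0.0252) = ¥753,755.

¥753,755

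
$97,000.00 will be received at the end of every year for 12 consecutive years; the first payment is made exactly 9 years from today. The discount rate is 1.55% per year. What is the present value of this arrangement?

Ordinary annuity of 12 payments, first payment at period 9.
Periodic rate r = 0.0155 per year.
The ordinary-annuity PV formula values the stream one period before the first payment (period 8); discount that back 8 periods:
PV₀ = 97,000 × [1 − (1+r)^−12] / r × (1+r)^−8 = $932,622.82

$932,622.82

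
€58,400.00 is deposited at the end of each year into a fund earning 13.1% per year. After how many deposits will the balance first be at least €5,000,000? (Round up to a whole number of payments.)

Periodic rate r = 0.131 per year.
Ordinary annuity FV: 5,000,000 = 58,400 × [((1+r)^n − 1)/r].
(1+r)^n = 1 + 5,000,000 × r / 58,400, so n = ln(1 + 5,000,000·r/58,400) / ln(1+r) = 20.33.
Round up to a whole number of payments: n = 21.

21 payments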